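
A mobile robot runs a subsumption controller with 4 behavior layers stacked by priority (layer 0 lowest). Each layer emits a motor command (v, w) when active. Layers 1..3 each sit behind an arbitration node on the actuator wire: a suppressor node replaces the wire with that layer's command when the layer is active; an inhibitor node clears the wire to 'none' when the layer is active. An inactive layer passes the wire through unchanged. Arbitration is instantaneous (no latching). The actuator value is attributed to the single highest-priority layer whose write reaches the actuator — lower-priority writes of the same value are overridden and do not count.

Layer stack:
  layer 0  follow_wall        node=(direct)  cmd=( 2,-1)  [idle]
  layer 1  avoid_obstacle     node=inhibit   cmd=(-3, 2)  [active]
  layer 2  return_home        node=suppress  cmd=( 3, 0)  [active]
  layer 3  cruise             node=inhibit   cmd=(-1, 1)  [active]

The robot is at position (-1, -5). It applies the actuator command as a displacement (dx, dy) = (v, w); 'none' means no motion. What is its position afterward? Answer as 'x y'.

-1 -5

[0] follow_wall off; wire := none
[1] avoid_obstacle on (inhibit); wire := none
[2] return_home on (suppress); wire := (3, 0)
[3] cruise on (inhibit); wire := none
output none
position: (-1, -5) + none = (-1, -5)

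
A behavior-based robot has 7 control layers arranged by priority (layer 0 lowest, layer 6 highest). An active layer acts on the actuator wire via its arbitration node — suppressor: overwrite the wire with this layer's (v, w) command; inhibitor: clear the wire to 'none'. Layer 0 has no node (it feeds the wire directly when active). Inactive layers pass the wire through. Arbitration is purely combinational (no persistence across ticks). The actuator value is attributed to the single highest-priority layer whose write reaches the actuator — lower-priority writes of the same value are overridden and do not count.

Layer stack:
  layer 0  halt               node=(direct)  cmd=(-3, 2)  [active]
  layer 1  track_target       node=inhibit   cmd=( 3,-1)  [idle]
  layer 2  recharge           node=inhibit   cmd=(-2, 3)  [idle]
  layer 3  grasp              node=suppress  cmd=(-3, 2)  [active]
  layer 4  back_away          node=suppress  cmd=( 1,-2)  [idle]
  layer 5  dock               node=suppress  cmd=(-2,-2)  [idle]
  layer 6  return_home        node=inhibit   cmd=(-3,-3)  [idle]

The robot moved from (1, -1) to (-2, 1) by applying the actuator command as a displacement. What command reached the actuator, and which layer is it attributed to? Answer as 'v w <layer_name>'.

displacement = (-2, 1) − (1, -1) = (-3, 2)
[0] halt on; wire := (-3, 2)
[1] track_target off; pass (-3, 2)
[2] recharge off; pass (-3, 2)
[3] grasp on (suppress); wire := (-3, 2)
[4] back_away off; pass (-3, 2)
[5] dock off; pass (-3, 2)
[6] return_home off; pass (-3, 2)
output (-3, 2) — from layer 3 (grasp)

-3 2 grasp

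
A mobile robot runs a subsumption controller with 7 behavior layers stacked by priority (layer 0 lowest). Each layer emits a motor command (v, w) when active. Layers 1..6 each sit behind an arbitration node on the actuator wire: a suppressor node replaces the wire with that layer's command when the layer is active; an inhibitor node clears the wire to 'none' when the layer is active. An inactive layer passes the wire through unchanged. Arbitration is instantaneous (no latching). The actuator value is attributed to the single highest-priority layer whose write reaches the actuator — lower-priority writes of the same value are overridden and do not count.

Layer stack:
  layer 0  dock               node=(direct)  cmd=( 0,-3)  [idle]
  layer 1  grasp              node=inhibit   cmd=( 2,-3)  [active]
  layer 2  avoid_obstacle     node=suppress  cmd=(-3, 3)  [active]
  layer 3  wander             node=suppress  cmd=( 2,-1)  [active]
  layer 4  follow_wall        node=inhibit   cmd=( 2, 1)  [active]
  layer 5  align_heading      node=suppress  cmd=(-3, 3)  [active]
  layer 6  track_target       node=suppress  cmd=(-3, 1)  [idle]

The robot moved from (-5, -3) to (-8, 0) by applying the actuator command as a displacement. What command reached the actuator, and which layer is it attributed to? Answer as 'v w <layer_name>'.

displacement = (-8, 0) − (-5, -3) = (-3, 3)
[0] dock off; wire := none
[1] grasp on (inhibit); wire := none
[2] avoid_obstacle on (suppress); wire := (-3, 3)
[3] wander on (suppress); wire := (2, -1)
[4] follow_wall on (inhibit); wire := none
[5] align_heading on (suppress); wire := (-3, 3)
[6] track_target off; pass (-3, 3)
output (-3, 3) — from layer 5 (align_heading)

-3 3 align_heading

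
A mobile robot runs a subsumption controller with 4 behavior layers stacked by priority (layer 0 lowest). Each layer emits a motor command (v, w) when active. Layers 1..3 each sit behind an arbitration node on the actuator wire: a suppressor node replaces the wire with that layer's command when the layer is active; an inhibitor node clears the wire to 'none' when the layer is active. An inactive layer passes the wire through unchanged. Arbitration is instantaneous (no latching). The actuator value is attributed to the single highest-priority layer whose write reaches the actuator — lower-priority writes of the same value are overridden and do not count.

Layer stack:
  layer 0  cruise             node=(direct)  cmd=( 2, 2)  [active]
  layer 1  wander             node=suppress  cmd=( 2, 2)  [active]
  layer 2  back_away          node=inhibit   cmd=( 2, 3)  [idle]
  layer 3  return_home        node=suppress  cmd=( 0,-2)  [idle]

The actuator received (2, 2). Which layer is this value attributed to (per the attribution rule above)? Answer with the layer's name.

[0] cruise on; wire := (2, 2)
[1] wander on (suppress); wire := (2, 2)
[2] back_away off; pass (2, 2)
[3] return_home off; pass (2, 2)
output (2, 2)
last writer: layer 1 = wander

wander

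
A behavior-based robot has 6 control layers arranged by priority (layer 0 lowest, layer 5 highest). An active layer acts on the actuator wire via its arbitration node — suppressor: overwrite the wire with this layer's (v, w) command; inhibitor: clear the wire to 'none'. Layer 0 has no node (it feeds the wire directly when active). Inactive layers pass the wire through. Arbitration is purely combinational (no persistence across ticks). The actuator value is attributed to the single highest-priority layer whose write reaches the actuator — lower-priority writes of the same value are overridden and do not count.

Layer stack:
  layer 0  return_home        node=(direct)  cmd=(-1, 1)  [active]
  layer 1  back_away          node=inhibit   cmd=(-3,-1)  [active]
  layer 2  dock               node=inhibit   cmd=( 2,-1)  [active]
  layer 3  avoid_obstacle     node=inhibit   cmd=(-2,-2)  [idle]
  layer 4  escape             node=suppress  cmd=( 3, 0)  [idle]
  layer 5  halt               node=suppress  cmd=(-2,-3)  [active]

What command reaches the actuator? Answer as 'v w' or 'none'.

[0] return_home on; wire := (-1, 1)
[1] back_away on (inhibit); wire := none
[2] dock on (inhibit); wire := none
[3] avoid_obstacle off; pass none
[4] escape off; pass none
[5] halt on (suppress); wire := (-2, -3)
output (-2, -3)

-2 -3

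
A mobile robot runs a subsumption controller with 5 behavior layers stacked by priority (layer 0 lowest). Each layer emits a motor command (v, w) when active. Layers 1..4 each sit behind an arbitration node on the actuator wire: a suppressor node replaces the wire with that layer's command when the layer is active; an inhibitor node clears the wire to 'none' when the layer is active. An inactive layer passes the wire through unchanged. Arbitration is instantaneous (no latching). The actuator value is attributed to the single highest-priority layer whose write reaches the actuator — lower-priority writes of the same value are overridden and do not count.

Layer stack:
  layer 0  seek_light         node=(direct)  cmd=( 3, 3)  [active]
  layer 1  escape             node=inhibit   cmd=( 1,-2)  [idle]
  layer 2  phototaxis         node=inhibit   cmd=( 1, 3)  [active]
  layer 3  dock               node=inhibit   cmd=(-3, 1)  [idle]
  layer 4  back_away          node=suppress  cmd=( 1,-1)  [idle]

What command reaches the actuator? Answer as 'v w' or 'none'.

none

layer 0 (seek_light) active — direct: (3, 3)
layer 1 (escape) idle — unchanged: (3, 3)
layer 2 (phototaxis) active — inhibits: none
layer 3 (dock) idle — unchanged: none
layer 4 (back_away) idle — unchanged: none
→ actuator none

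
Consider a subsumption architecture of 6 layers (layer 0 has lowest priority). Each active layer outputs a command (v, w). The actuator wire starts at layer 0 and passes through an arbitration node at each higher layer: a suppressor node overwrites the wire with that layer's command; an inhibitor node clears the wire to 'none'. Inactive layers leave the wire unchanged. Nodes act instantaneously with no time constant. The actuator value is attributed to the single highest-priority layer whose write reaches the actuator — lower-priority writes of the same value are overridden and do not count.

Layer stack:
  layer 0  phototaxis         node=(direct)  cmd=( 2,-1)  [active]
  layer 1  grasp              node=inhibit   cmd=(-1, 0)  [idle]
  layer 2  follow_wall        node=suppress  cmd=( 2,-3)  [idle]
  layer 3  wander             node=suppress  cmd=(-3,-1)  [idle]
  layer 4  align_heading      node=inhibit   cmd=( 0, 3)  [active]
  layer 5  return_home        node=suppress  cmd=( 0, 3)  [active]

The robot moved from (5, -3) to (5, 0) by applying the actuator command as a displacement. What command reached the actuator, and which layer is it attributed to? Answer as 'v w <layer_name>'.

0 3 return_home

displacement = (5, 0) − (5, -3) = (0, 3)
L0 phototaxis: active, feeds wire = (2, -1)
L1 grasp: idle → wire stays (2, -1)
L2 follow_wall: idle → wire stays (2, -1)
L3 wander: idle → wire stays (2, -1)
L4 align_heading: active, inhibitor → wire = none
L5 return_home: active, suppressor → wire = (0, 3)
actuator = (0, 3) — from layer 5 (return_home)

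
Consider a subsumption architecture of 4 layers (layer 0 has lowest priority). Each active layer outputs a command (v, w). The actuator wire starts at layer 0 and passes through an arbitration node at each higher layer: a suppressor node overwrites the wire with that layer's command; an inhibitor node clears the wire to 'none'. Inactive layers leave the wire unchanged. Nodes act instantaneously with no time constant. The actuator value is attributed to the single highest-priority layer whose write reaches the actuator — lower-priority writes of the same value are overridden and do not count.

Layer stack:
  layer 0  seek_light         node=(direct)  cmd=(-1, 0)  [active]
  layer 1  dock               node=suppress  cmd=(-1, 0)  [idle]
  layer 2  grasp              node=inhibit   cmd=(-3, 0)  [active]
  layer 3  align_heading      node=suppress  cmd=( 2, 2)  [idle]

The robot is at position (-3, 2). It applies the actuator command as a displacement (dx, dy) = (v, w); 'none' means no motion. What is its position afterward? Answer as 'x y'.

[0] seek_light on; wire := (-1, 0)
[1] dock off; pass (-1, 0)
[2] grasp on (inhibit); wire := none
[3] align_heading off; pass none
output none
position: (-3, 2) + none = (-3, 2)

-3 2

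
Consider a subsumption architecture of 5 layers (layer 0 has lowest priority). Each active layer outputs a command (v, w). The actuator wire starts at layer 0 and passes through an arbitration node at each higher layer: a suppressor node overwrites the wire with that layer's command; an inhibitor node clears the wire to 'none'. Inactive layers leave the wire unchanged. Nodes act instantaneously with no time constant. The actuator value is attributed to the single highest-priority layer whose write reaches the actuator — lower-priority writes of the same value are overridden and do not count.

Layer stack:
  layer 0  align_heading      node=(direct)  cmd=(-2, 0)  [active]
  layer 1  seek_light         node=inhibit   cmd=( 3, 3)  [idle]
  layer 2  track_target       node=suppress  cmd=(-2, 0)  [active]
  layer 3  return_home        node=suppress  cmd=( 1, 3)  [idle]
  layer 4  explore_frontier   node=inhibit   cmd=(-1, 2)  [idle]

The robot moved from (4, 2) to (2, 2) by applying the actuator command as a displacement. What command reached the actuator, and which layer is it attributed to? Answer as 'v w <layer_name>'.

-2 0 track_target

displacement = (2, 2) − (4, 2) = (-2, 0)
layer 0 (align_heading) active — direct: (-2, 0)
layer 1 (seek_light) idle — unchanged: (-2, 0)
layer 2 (track_target) active — suppresses: (-2, 0)
layer 3 (return_home) idle — unchanged: (-2, 0)
layer 4 (explore_frontier) idle — unchanged: (-2, 0)
→ actuator (-2, 0) — from layer 2 (track_target)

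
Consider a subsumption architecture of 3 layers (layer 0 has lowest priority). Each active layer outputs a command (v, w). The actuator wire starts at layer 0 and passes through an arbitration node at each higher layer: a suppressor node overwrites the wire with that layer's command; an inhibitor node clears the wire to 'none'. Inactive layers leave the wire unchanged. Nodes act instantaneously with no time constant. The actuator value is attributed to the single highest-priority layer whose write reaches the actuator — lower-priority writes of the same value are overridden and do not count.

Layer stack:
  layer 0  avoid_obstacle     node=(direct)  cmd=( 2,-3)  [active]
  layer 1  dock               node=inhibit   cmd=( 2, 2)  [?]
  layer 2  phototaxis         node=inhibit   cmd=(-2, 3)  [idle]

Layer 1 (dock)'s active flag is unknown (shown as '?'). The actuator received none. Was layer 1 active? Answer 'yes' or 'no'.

yes

If layer 1 is active=yes:
  actuator would be none
If layer 1 is active=no:
  actuator would be (2, -3)
Observed none, so layer 1 was active.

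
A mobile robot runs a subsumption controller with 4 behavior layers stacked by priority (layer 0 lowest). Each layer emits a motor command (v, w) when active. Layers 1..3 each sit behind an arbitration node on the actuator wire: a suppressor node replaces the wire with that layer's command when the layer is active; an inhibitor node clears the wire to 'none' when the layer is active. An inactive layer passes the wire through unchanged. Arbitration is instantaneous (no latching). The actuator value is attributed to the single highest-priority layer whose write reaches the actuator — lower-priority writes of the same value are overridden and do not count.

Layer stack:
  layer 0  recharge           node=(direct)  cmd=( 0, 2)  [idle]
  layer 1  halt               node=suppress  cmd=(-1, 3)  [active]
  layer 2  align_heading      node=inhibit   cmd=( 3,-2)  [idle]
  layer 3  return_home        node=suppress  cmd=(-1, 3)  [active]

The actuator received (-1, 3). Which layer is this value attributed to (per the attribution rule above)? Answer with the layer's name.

return_home

[0] recharge off; wire := none
[1] halt on (suppress); wire := (-1, 3)
[2] align_heading off; pass (-1, 3)
[3] return_home on (suppress); wire := (-1, 3)
output (-1, 3)
last writer: layer 3 = return_home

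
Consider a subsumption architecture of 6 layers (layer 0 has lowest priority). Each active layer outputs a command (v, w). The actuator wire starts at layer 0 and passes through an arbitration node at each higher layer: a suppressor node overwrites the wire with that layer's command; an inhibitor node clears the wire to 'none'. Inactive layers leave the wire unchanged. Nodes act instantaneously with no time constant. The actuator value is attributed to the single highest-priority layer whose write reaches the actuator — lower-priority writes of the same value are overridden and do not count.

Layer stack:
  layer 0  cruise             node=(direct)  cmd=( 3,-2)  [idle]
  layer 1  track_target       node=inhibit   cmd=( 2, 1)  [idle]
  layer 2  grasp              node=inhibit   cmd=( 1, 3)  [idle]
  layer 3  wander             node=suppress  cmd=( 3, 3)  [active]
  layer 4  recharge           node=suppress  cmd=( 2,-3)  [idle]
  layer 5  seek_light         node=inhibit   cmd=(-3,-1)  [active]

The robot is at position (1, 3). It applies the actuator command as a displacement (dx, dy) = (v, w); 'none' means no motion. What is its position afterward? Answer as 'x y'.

L0 cruise: idle → wire = none
L1 track_target: idle → wire stays none
L2 grasp: idle → wire stays none
L3 wander: active, suppressor → wire = (3, 3)
L4 recharge: idle → wire stays (3, 3)
L5 seek_light: active, inhibitor → wire = none
actuator = none
position: (1, 3) + none = (1, 3)

1 3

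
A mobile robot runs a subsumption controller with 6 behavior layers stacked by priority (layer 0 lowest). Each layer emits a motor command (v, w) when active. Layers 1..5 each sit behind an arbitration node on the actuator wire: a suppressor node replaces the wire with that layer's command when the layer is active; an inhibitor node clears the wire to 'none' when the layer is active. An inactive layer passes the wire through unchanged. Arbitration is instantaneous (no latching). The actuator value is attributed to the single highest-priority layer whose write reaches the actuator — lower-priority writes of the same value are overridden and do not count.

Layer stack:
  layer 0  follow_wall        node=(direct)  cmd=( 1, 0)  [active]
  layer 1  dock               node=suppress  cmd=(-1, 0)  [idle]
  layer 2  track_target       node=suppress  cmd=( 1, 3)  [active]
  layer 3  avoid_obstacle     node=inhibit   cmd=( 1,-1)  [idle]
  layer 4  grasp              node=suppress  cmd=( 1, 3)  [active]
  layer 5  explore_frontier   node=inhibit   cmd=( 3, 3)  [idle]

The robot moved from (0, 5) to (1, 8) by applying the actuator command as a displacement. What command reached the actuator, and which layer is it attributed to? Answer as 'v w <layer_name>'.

displacement = (1, 8) − (0, 5) = (1, 3)
L0 follow_wall: active, feeds wire = (1, 0)
L1 dock: idle → wire stays (1, 0)
L2 track_target: active, suppressor → wire = (1, 3)
L3 avoid_obstacle: idle → wire stays (1, 3)
L4 grasp: active, suppressor → wire = (1, 3)
L5 explore_frontier: idle → wire stays (1, 3)
actuator = (1, 3) — from layer 4 (grasp)

1 3 grasp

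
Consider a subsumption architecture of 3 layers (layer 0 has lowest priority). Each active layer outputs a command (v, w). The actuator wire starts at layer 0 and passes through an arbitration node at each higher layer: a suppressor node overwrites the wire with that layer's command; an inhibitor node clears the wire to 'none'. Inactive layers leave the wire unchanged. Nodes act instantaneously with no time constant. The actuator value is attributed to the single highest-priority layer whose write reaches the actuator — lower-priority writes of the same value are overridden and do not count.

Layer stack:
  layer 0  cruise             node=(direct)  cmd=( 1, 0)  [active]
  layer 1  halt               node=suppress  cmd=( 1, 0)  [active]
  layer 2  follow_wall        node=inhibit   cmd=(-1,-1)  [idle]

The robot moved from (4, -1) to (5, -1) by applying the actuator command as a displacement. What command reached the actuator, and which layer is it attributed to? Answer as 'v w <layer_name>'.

1 0 halt

displacement = (5, -1) − (4, -1) = (1, 0)
layer 0 (cruise) active — direct: (1, 0)
layer 1 (halt) active — suppresses: (1, 0)
layer 2 (follow_wall) idle — unchanged: (1, 0)
→ actuator (1, 0) — from layer 1 (halt)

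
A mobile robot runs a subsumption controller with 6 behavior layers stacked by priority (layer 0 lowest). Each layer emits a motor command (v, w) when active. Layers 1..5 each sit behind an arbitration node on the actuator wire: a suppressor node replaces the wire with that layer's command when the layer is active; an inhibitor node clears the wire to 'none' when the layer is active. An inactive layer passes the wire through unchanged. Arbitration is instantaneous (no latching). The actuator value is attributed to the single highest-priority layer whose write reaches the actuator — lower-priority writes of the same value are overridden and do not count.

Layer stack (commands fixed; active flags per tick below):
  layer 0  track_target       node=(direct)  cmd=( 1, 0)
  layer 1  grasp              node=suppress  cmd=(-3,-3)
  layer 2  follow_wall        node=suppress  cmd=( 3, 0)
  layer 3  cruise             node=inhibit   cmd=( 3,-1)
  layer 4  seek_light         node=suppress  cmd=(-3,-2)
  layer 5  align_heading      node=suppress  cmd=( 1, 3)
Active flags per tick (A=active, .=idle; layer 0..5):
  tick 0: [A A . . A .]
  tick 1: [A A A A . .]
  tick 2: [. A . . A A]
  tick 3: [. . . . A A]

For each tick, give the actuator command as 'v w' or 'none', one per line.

tick 0:
  layer 0 (track_target) active — direct: (1, 0)
  layer 1 (grasp) active — suppresses: (-3, -3)
  layer 2 (follow_wall) idle — unchanged: (-3, -3)
  layer 3 (cruise) idle — unchanged: (-3, -3)
  layer 4 (seek_light) active — suppresses: (-3, -2)
  layer 5 (align_heading) idle — unchanged: (-3, -2)
  → actuator (-3, -2)
tick 1:
  layer 0 (track_target) active — direct: (1, 0)
  layer 1 (grasp) active — suppresses: (-3, -3)
  layer 2 (follow_wall) active — suppresses: (3, 0)
  layer 3 (cruise) active — inhibits: none
  layer 4 (seek_light) idle — unchanged: none
  layer 5 (align_heading) idle — unchanged: none
  → actuator none
tick 2:
  layer 0 (track_target) idle — none
  layer 1 (grasp) active — suppresses: (-3, -3)
  layer 2 (follow_wall) idle — unchanged: (-3, -3)
  layer 3 (cruise) idle — unchanged: (-3, -3)
  layer 4 (seek_light) active — suppresses: (-3, -2)
  layer 5 (align_heading) active — suppresses: (1, 3)
  → actuator (1, 3)
tick 3:
  layer 0 (track_target) idle — none
  layer 1 (grasp) idle — unchanged: none
  layer 2 (follow_wall) idle — unchanged: none
  layer 3 (cruise) idle — unchanged: none
  layer 4 (seek_light) active — suppresses: (-3, -2)
  layer 5 (align_heading) active — suppresses: (1, 3)
  → actuator (1, 3)

-3 -2
none
1 3
1 3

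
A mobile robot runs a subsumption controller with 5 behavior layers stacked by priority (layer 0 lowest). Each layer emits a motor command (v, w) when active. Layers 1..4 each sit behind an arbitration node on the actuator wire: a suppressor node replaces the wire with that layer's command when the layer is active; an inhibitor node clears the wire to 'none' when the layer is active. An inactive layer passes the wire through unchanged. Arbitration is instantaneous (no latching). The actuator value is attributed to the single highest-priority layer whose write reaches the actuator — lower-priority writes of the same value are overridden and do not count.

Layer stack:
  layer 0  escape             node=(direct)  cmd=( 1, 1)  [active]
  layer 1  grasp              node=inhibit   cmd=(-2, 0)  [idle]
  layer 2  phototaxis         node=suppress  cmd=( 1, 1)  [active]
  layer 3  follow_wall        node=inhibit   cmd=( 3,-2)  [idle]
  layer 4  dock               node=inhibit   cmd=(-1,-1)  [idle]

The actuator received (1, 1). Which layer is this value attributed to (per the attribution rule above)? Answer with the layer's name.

L0 escape: active, feeds wire = (1, 1)
L1 grasp: idle → wire stays (1, 1)
L2 phototaxis: active, suppressor → wire = (1, 1)
L3 follow_wall: idle → wire stays (1, 1)
L4 dock: idle → wire stays (1, 1)
actuator = (1, 1)
last writer: layer 2 = phototaxis

phototaxis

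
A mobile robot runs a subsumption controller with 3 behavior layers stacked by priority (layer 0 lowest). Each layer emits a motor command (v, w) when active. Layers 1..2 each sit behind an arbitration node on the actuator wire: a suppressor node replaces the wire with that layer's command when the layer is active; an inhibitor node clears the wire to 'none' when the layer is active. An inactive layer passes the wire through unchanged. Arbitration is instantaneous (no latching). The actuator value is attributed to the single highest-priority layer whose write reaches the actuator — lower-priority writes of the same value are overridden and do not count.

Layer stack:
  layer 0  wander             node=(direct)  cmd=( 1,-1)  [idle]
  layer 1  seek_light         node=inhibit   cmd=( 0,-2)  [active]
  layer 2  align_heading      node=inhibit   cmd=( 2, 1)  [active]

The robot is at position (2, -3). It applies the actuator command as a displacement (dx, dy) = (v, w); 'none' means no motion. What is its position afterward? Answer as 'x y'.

layer 0 (wander) idle — none
layer 1 (seek_light) active — inhibits: none
layer 2 (align_heading) active — inhibits: none
→ actuator none
position: (2, -3) + none = (2, -3)

2 -3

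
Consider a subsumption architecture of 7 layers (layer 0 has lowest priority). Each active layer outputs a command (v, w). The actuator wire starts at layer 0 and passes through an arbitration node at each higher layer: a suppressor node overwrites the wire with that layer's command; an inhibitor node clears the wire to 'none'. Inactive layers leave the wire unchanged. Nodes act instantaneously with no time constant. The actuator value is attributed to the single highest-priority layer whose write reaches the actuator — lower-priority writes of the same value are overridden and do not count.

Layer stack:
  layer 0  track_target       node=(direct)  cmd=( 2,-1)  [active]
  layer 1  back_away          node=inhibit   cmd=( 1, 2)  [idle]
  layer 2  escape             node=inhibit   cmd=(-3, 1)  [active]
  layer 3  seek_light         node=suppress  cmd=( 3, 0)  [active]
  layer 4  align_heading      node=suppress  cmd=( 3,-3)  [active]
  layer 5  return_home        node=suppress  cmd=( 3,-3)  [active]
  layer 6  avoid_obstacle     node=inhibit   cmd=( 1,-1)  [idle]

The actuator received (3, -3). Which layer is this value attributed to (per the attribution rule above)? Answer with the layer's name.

L0 track_target: active, feeds wire = (2, -1)
L1 back_away: idle → wire stays (2, -1)
L2 escape: active, inhibitor → wire = none
L3 seek_light: active, suppressor → wire = (3, 0)
L4 align_heading: active, suppressor → wire = (3, -3)
L5 return_home: active, suppressor → wire = (3, -3)
L6 avoid_obstacle: idle → wire stays (3, -3)
actuator = (3, -3)
last writer: layer 5 = return_home

return_home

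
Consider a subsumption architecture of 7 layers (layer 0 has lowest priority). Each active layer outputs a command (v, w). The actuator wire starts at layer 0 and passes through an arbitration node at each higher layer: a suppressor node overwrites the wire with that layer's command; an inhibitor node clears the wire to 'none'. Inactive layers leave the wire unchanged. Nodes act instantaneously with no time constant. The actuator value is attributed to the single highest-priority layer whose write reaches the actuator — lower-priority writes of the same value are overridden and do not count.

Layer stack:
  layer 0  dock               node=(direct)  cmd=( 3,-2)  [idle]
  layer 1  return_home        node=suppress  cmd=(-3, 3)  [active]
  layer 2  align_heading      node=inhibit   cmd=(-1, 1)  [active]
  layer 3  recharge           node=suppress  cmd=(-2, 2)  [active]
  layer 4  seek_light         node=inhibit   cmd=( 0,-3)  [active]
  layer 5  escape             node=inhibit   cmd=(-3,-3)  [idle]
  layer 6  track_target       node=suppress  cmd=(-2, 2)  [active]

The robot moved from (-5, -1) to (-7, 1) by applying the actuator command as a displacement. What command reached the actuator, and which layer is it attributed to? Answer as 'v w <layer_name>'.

-2 2 track_target

displacement = (-7, 1) − (-5, -1) = (-2, 2)
L0 dock: idle → wire = none
L1 return_home: active, suppressor → wire = (-3, 3)
L2 align_heading: active, inhibitor → wire = none
L3 recharge: active, suppressor → wire = (-2, 2)
L4 seek_light: active, inhibitor → wire = none
L5 escape: idle → wire stays none
L6 track_target: active, suppressor → wire = (-2, 2)
actuator = (-2, 2) — from layer 6 (track_target)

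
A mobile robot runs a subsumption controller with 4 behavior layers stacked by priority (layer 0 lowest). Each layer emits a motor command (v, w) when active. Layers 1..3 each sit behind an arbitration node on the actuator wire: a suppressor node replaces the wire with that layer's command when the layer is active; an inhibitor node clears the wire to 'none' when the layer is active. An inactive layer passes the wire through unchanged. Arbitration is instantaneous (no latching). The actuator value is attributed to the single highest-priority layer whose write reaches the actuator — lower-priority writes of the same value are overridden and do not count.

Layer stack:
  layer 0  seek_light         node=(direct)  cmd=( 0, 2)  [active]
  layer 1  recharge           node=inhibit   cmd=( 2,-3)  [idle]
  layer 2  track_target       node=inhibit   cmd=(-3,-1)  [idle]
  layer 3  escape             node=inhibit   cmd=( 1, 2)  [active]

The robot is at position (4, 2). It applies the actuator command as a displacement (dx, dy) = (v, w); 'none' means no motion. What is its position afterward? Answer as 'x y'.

4 2

L0 seek_light: active, feeds wire = (0, 2)
L1 recharge: idle → wire stays (0, 2)
L2 track_target: idle → wire stays (0, 2)
L3 escape: active, inhibitor → wire = none
actuator = none
position: (4, 2) + none = (4, 2)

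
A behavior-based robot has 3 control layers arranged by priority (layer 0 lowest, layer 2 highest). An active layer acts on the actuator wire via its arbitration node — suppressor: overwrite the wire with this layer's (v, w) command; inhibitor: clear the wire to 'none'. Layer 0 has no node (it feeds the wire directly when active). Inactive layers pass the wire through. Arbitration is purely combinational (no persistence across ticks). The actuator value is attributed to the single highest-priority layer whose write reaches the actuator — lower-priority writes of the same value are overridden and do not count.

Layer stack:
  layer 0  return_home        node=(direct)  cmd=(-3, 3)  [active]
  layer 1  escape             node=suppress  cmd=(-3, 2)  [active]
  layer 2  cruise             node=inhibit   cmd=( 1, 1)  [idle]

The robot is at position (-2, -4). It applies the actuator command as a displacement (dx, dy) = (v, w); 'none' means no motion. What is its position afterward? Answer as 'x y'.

L0 return_home: active, feeds wire = (-3, 3)
L1 escape: active, suppressor → wire = (-3, 2)
L2 cruise: idle → wire stays (-3, 2)
actuator = (-3, 2)
position: (-2, -4) + (-3, 2) = (-5, -2)

-5 -2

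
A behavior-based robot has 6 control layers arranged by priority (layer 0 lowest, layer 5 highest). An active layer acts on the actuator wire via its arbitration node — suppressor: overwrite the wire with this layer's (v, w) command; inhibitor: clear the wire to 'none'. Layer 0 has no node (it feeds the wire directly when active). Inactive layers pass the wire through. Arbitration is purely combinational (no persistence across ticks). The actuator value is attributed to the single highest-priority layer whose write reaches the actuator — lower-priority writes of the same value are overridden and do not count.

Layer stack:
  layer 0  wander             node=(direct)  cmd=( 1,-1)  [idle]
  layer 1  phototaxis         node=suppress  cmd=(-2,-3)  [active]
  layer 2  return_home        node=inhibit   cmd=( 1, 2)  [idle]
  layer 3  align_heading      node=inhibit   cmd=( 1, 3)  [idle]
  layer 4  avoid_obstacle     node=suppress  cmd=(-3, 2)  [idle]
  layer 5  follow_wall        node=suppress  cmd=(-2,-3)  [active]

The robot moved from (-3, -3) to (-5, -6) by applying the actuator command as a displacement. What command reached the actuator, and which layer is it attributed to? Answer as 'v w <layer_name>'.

displacement = (-5, -6) − (-3, -3) = (-2, -3)
L0 wander: idle → wire = none
L1 phototaxis: active, suppressor → wire = (-2, -3)
L2 return_home: idle → wire stays (-2, -3)
L3 align_heading: idle → wire stays (-2, -3)
L4 avoid_obstacle: idle → wire stays (-2, -3)
L5 follow_wall: active, suppressor → wire = (-2, -3)
actuator = (-2, -3) — from layer 5 (follow_wall)

-2 -3 follow_wall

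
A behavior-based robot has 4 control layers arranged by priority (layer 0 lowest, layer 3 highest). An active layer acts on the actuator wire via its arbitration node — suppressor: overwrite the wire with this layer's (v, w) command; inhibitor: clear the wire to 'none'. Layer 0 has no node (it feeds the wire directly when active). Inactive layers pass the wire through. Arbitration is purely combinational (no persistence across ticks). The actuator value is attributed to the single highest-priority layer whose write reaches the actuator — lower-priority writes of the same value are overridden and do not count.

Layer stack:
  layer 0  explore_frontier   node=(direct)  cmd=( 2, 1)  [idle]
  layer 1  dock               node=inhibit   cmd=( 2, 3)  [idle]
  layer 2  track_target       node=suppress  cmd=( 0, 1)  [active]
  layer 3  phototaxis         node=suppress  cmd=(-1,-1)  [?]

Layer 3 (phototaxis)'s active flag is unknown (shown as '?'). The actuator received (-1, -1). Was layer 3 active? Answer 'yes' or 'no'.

If layer 3 is active=yes:
  actuator would be (-1, -1)
If layer 3 is active=no:
  actuator would be (0, 1)
Observed (-1, -1), so layer 3 was active.

yes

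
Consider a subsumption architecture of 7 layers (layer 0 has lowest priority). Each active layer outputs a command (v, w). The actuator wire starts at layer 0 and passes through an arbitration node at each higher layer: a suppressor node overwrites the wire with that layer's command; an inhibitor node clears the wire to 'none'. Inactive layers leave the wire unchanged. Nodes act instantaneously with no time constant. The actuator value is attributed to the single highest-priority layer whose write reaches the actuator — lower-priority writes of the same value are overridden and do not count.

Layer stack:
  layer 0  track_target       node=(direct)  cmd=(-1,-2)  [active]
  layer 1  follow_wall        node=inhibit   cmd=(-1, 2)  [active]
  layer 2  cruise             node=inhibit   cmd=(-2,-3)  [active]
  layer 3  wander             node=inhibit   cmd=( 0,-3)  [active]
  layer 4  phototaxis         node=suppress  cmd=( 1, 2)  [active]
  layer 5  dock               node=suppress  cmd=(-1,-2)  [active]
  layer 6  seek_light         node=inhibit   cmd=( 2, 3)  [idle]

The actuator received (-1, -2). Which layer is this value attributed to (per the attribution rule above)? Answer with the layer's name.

L0 track_target: active, feeds wire = (-1, -2)
L1 follow_wall: active, inhibitor → wire = none
L2 cruise: active, inhibitor → wire = none
L3 wander: active, inhibitor → wire = none
L4 phototaxis: active, suppressor → wire = (1, 2)
L5 dock: active, suppressor → wire = (-1, -2)
L6 seek_light: idle → wire stays (-1, -2)
actuator = (-1, -2)
last writer: layer 5 = dock

dock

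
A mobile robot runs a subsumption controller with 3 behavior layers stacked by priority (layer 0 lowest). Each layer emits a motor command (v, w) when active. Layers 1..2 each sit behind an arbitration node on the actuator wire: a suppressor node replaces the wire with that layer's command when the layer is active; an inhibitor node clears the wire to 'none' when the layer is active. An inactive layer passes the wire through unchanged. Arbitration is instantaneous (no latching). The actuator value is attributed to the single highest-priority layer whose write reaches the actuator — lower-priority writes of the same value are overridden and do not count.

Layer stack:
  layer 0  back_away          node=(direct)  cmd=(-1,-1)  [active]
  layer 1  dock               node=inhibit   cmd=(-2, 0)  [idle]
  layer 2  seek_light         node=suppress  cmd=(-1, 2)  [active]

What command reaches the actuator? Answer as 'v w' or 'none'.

[0] back_away on; wire := (-1, -1)
[1] dock off; pass (-1, -1)
[2] seek_light on (suppress); wire := (-1, 2)
output (-1, 2)

-1 2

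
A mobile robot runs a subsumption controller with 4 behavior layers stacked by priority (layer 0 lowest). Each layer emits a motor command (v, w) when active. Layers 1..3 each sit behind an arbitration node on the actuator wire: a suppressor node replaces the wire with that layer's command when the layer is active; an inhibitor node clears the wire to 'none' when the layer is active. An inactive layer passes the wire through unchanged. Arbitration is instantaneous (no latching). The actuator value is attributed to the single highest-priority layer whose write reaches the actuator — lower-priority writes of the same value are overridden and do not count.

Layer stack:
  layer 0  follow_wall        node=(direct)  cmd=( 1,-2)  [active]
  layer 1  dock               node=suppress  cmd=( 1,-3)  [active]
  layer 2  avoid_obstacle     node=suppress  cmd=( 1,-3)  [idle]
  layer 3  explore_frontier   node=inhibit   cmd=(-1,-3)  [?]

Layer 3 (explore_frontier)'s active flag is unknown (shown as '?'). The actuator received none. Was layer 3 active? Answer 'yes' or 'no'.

yes

If layer 3 is active=yes:
  actuator would be none
If layer 3 is active=no:
  actuator would be (1, -3)
Observed none, so layer 3 was active.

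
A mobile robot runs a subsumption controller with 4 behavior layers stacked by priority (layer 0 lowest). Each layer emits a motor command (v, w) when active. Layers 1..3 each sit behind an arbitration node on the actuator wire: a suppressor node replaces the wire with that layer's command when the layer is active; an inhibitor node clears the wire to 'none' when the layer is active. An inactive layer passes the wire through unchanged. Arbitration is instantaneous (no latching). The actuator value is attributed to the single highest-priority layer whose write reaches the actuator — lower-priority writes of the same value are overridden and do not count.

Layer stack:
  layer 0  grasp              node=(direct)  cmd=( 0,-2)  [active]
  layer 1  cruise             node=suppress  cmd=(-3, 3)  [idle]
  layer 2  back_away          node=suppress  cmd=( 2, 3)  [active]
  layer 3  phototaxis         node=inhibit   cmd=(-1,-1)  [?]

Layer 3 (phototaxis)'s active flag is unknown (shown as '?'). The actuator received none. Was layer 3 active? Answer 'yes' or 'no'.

yes

If layer 3 is active=yes:
  actuator would be none
If layer 3 is active=no:
  actuator would be (2, 3)
Observed none, so layer 3 was active.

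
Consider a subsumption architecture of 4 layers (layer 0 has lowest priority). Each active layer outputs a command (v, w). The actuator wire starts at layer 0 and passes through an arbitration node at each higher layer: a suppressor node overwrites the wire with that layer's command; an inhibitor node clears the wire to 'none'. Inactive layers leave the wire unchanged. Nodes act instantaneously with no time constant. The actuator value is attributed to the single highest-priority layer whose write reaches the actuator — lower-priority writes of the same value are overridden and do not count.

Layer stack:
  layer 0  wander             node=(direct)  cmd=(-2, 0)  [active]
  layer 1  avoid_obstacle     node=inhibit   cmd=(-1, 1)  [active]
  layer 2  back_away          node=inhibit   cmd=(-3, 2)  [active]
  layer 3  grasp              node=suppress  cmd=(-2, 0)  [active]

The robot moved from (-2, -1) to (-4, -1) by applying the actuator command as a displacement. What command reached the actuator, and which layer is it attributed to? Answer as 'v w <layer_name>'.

displacement = (-4, -1) − (-2, -1) = (-2, 0)
L0 wander: active, feeds wire = (-2, 0)
L1 avoid_obstacle: active, inhibitor → wire = none
L2 back_away: active, inhibitor → wire = none
L3 grasp: active, suppressor → wire = (-2, 0)
actuator = (-2, 0) — from layer 3 (grasp)

-2 0 grasp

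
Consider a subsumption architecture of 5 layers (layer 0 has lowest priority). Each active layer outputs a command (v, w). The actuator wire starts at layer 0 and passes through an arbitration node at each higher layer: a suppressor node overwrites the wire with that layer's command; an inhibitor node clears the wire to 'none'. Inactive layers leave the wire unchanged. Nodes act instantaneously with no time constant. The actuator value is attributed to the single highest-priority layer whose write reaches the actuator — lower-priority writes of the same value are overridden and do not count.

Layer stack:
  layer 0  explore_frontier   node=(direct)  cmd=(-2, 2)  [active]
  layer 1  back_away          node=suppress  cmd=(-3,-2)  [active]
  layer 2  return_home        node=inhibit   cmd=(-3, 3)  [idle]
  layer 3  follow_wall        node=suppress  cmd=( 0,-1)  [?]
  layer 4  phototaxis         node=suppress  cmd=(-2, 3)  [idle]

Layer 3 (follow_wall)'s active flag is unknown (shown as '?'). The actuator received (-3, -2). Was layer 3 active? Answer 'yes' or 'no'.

If layer 3 is active=yes:
  actuator would be (0, -1)
If layer 3 is active=no:
  actuator would be (-3, -2)
Observed (-3, -2), so layer 3 was idle.

no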